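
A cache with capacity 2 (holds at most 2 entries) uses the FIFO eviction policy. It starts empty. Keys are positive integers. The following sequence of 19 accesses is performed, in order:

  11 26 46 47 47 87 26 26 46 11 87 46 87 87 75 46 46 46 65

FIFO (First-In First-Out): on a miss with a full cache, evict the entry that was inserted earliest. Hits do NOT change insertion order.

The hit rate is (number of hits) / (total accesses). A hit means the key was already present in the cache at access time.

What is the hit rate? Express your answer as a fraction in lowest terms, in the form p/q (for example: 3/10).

Answer: 7/19

Derivation:
FIFO simulation (capacity=2):
  1. access 11: MISS. Cache (old->new): [11]
  2. access 26: MISS. Cache (old->new): [11 26]
  3. access 46: MISS, evict 11. Cache (old->new): [26 46]
  4. access 47: MISS, evict 26. Cache (old->new): [46 47]
  5. access 47: HIT. Cache (old->new): [46 47]
  6. access 87: MISS, evict 46. Cache (old->new): [47 87]
  7. access 26: MISS, evict 47. Cache (old->new): [87 26]
  8. access 26: HIT. Cache (old->new): [87 26]
  9. access 46: MISS, evict 87. Cache (old->new): [26 46]
  10. access 11: MISS, evict 26. Cache (old->new): [46 11]
  11. access 87: MISS, evict 46. Cache (old->new): [11 87]
  12. access 46: MISS, evict 11. Cache (old->new): [87 46]
  13. access 87: HIT. Cache (old->new): [87 46]
  14. access 87: HIT. Cache (old->new): [87 46]
  15. access 75: MISS, evict 87. Cache (old->new): [46 75]
  16. access 46: HIT. Cache (old->new): [46 75]
  17. access 46: HIT. Cache (old->new): [46 75]
  18. access 46: HIT. Cache (old->new): [46 75]
  19. access 65: MISS, evict 46. Cache (old->new): [75 65]
Total: 7 hits, 12 misses, 10 evictions

Hit rate = 7/19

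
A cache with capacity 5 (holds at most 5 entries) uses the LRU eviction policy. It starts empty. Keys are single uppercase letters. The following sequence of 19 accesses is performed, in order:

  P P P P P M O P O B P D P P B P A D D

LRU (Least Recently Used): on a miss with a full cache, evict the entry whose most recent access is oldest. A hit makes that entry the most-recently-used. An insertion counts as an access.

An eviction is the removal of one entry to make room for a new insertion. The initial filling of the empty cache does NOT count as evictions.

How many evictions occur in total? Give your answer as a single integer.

Answer: 1

Derivation:
LRU simulation (capacity=5):
  1. access P: MISS. Cache (LRU->MRU): [P]
  2. access P: HIT. Cache (LRU->MRU): [P]
  3. access P: HIT. Cache (LRU->MRU): [P]
  4. access P: HIT. Cache (LRU->MRU): [P]
  5. access P: HIT. Cache (LRU->MRU): [P]
  6. access M: MISS. Cache (LRU->MRU): [P M]
  7. access O: MISS. Cache (LRU->MRU): [P M O]
  8. access P: HIT. Cache (LRU->MRU): [M O P]
  9. access O: HIT. Cache (LRU->MRU): [M P O]
  10. access B: MISS. Cache (LRU->MRU): [M P O B]
  11. access P: HIT. Cache (LRU->MRU): [M O B P]
  12. access D: MISS. Cache (LRU->MRU): [M O B P D]
  13. access P: HIT. Cache (LRU->MRU): [M O B D P]
  14. access P: HIT. Cache (LRU->MRU): [M O B D P]
  15. access B: HIT. Cache (LRU->MRU): [M O D P B]
  16. access P: HIT. Cache (LRU->MRU): [M O D B P]
  17. access A: MISS, evict M. Cache (LRU->MRU): [O D B P A]
  18. access D: HIT. Cache (LRU->MRU): [O B P A D]
  19. access D: HIT. Cache (LRU->MRU): [O B P A D]
Total: 13 hits, 6 misses, 1 evictions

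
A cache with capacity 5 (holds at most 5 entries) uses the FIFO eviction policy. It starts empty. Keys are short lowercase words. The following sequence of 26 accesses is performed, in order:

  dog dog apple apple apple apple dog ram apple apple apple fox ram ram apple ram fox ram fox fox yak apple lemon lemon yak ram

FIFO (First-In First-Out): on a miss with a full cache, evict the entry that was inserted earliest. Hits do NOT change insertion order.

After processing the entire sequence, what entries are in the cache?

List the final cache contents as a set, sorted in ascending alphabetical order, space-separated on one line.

FIFO simulation (capacity=5):
  1. access dog: MISS. Cache (old->new): [dog]
  2. access dog: HIT. Cache (old->new): [dog]
  3. access apple: MISS. Cache (old->new): [dog apple]
  4. access apple: HIT. Cache (old->new): [dog apple]
  5. access apple: HIT. Cache (old->new): [dog apple]
  6. access apple: HIT. Cache (old->new): [dog apple]
  7. access dog: HIT. Cache (old->new): [dog apple]
  8. access ram: MISS. Cache (old->new): [dog apple ram]
  9. access apple: HIT. Cache (old->new): [dog apple ram]
  10. access apple: HIT. Cache (old->new): [dog apple ram]
  11. access apple: HIT. Cache (old->new): [dog apple ram]
  12. access fox: MISS. Cache (old->new): [dog apple ram fox]
  13. access ram: HIT. Cache (old->new): [dog apple ram fox]
  14. access ram: HIT. Cache (old->new): [dog apple ram fox]
  15. access apple: HIT. Cache (old->new): [dog apple ram fox]
  16. access ram: HIT. Cache (old->new): [dog apple ram fox]
  17. access fox: HIT. Cache (old->new): [dog apple ram fox]
  18. access ram: HIT. Cache (old->new): [dog apple ram fox]
  19. access fox: HIT. Cache (old->new): [dog apple ram fox]
  20. access fox: HIT. Cache (old->new): [dog apple ram fox]
  21. access yak: MISS. Cache (old->new): [dog apple ram fox yak]
  22. access apple: HIT. Cache (old->new): [dog apple ram fox yak]
  23. access lemon: MISS, evict dog. Cache (old->new): [apple ram fox yak lemon]
  24. access lemon: HIT. Cache (old->new): [apple ram fox yak lemon]
  25. access yak: HIT. Cache (old->new): [apple ram fox yak lemon]
  26. access ram: HIT. Cache (old->new): [apple ram fox yak lemon]
Total: 20 hits, 6 misses, 1 evictions

Answer: apple fox lemon ram yak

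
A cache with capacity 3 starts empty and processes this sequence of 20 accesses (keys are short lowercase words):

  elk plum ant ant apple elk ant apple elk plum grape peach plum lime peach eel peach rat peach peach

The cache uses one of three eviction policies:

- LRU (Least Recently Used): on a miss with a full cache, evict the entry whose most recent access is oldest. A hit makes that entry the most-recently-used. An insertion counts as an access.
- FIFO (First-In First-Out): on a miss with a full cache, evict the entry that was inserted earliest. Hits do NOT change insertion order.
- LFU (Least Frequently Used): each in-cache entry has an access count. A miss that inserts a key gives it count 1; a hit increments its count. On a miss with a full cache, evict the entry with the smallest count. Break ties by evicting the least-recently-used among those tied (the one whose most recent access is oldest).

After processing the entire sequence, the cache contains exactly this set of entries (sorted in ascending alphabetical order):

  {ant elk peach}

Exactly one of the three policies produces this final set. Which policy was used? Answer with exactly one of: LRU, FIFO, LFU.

Answer: LFU

Derivation:
Simulating under each policy and comparing final sets:
  LRU: final set = {eel peach rat} -> differs
  FIFO: final set = {eel peach rat} -> differs
  LFU: final set = {ant elk peach} -> MATCHES target
Only LFU produces the target set.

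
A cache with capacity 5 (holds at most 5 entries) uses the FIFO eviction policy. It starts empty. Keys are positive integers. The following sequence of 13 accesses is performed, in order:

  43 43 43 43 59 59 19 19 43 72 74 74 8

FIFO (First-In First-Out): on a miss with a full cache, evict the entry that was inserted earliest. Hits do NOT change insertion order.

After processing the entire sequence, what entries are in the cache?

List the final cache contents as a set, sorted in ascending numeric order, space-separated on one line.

FIFO simulation (capacity=5):
  1. access 43: MISS. Cache (old->new): [43]
  2. access 43: HIT. Cache (old->new): [43]
  3. access 43: HIT. Cache (old->new): [43]
  4. access 43: HIT. Cache (old->new): [43]
  5. access 59: MISS. Cache (old->new): [43 59]
  6. access 59: HIT. Cache (old->new): [43 59]
  7. access 19: MISS. Cache (old->new): [43 59 19]
  8. access 19: HIT. Cache (old->new): [43 59 19]
  9. access 43: HIT. Cache (old->new): [43 59 19]
  10. access 72: MISS. Cache (old->new): [43 59 19 72]
  11. access 74: MISS. Cache (old->new): [43 59 19 72 74]
  12. access 74: HIT. Cache (old->new): [43 59 19 72 74]
  13. access 8: MISS, evict 43. Cache (old->new): [59 19 72 74 8]
Total: 7 hits, 6 misses, 1 evictions

Answer: 8 19 59 72 74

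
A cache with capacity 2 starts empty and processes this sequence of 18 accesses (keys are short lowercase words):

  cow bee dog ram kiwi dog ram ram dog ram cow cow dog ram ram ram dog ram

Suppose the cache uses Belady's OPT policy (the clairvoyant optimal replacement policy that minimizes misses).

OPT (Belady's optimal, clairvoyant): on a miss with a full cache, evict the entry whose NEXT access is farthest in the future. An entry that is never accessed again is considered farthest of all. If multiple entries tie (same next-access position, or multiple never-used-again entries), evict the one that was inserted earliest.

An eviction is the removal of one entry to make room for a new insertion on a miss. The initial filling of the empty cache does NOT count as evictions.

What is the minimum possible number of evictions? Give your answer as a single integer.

OPT (Belady) simulation (capacity=2):
  1. access cow: MISS. Cache: [cow]
  2. access bee: MISS. Cache: [cow bee]
  3. access dog: MISS, evict bee (next use: never). Cache: [cow dog]
  4. access ram: MISS, evict cow (next use: step 11). Cache: [dog ram]
  5. access kiwi: MISS, evict ram (next use: step 7). Cache: [dog kiwi]
  6. access dog: HIT. Next use of dog: step 9. Cache: [dog kiwi]
  7. access ram: MISS, evict kiwi (next use: never). Cache: [dog ram]
  8. access ram: HIT. Next use of ram: step 10. Cache: [dog ram]
  9. access dog: HIT. Next use of dog: step 13. Cache: [dog ram]
  10. access ram: HIT. Next use of ram: step 14. Cache: [dog ram]
  11. access cow: MISS, evict ram (next use: step 14). Cache: [dog cow]
  12. access cow: HIT. Next use of cow: never. Cache: [dog cow]
  13. access dog: HIT. Next use of dog: step 17. Cache: [dog cow]
  14. access ram: MISS, evict cow (next use: never). Cache: [dog ram]
  15. access ram: HIT. Next use of ram: step 16. Cache: [dog ram]
  16. access ram: HIT. Next use of ram: step 18. Cache: [dog ram]
  17. access dog: HIT. Next use of dog: never. Cache: [dog ram]
  18. access ram: HIT. Next use of ram: never. Cache: [dog ram]
Total: 10 hits, 8 misses, 6 evictions

Answer: 6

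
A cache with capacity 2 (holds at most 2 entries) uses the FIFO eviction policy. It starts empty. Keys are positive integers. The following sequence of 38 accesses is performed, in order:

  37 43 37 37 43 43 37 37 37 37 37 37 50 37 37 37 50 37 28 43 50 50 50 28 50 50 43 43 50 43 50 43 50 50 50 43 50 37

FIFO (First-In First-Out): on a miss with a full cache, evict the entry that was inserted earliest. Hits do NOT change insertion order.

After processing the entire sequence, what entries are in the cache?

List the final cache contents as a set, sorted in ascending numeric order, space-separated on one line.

FIFO simulation (capacity=2):
  1. access 37: MISS. Cache (old->new): [37]
  2. access 43: MISS. Cache (old->new): [37 43]
  3. access 37: HIT. Cache (old->new): [37 43]
  4. access 37: HIT. Cache (old->new): [37 43]
  5. access 43: HIT. Cache (old->new): [37 43]
  6. access 43: HIT. Cache (old->new): [37 43]
  7. access 37: HIT. Cache (old->new): [37 43]
  8. access 37: HIT. Cache (old->new): [37 43]
  9. access 37: HIT. Cache (old->new): [37 43]
  10. access 37: HIT. Cache (old->new): [37 43]
  11. access 37: HIT. Cache (old->new): [37 43]
  12. access 37: HIT. Cache (old->new): [37 43]
  13. access 50: MISS, evict 37. Cache (old->new): [43 50]
  14. access 37: MISS, evict 43. Cache (old->new): [50 37]
  15. access 37: HIT. Cache (old->new): [50 37]
  16. access 37: HIT. Cache (old->new): [50 37]
  17. access 50: HIT. Cache (old->new): [50 37]
  18. access 37: HIT. Cache (old->new): [50 37]
  19. access 28: MISS, evict 50. Cache (old->new): [37 28]
  20. access 43: MISS, evict 37. Cache (old->new): [28 43]
  21. access 50: MISS, evict 28. Cache (old->new): [43 50]
  22. access 50: HIT. Cache (old->new): [43 50]
  23. access 50: HIT. Cache (old->new): [43 50]
  24. access 28: MISS, evict 43. Cache (old->new): [50 28]
  25. access 50: HIT. Cache (old->new): [50 28]
  26. access 50: HIT. Cache (old->new): [50 28]
  27. access 43: MISS, evict 50. Cache (old->new): [28 43]
  28. access 43: HIT. Cache (old->new): [28 43]
  29. access 50: MISS, evict 28. Cache (old->new): [43 50]
  30. access 43: HIT. Cache (old->new): [43 50]
  31. access 50: HIT. Cache (old->new): [43 50]
  32. access 43: HIT. Cache (old->new): [43 50]
  33. access 50: HIT. Cache (old->new): [43 50]
  34. access 50: HIT. Cache (old->new): [43 50]
  35. access 50: HIT. Cache (old->new): [43 50]
  36. access 43: HIT. Cache (old->new): [43 50]
  37. access 50: HIT. Cache (old->new): [43 50]
  38. access 37: MISS, evict 43. Cache (old->new): [50 37]
Total: 27 hits, 11 misses, 9 evictions

Answer: 37 50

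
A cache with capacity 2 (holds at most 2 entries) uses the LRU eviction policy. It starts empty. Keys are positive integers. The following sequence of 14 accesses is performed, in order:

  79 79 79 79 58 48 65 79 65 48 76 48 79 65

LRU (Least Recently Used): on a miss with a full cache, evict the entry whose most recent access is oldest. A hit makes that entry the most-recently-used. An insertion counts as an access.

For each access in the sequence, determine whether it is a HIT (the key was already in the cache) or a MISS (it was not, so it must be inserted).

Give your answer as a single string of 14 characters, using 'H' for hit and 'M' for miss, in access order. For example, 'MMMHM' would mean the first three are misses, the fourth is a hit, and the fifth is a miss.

LRU simulation (capacity=2):
  1. access 79: MISS. Cache (LRU->MRU): [79]
  2. access 79: HIT. Cache (LRU->MRU): [79]
  3. access 79: HIT. Cache (LRU->MRU): [79]
  4. access 79: HIT. Cache (LRU->MRU): [79]
  5. access 58: MISS. Cache (LRU->MRU): [79 58]
  6. access 48: MISS, evict 79. Cache (LRU->MRU): [58 48]
  7. access 65: MISS, evict 58. Cache (LRU->MRU): [48 65]
  8. access 79: MISS, evict 48. Cache (LRU->MRU): [65 79]
  9. access 65: HIT. Cache (LRU->MRU): [79 65]
  10. access 48: MISS, evict 79. Cache (LRU->MRU): [65 48]
  11. access 76: MISS, evict 65. Cache (LRU->MRU): [48 76]
  12. access 48: HIT. Cache (LRU->MRU): [76 48]
  13. access 79: MISS, evict 76. Cache (LRU->MRU): [48 79]
  14. access 65: MISS, evict 48. Cache (LRU->MRU): [79 65]
Total: 5 hits, 9 misses, 7 evictions

Answer: MHHHMMMMHMMHMM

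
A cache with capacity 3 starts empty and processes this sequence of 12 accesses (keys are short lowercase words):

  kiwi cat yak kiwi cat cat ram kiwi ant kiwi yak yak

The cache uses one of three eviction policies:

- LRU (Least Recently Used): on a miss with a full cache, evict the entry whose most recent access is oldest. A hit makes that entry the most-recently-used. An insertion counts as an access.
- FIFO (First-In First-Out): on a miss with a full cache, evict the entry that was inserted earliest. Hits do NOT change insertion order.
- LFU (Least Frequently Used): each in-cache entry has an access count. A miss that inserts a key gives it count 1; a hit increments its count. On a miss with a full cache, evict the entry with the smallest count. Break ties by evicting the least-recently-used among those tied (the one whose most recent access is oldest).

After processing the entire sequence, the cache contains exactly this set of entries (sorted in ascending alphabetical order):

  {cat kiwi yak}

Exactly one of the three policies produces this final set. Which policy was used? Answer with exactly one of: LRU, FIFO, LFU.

Answer: LFU

Derivation:
Simulating under each policy and comparing final sets:
  LRU: final set = {ant kiwi yak} -> differs
  FIFO: final set = {ant kiwi yak} -> differs
  LFU: final set = {cat kiwi yak} -> MATCHES target
Only LFU produces the target set.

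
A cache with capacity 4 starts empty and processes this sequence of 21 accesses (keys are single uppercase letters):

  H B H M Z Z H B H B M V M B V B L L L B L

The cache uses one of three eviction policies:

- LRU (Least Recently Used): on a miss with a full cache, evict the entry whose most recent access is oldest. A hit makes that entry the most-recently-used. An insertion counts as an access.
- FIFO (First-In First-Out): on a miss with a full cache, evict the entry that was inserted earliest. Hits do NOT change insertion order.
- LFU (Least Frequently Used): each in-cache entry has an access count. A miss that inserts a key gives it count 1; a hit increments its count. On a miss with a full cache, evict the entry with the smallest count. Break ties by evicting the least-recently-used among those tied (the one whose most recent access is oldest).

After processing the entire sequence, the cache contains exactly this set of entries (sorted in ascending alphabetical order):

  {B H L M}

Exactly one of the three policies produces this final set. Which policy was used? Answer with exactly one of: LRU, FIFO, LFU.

Answer: LFU

Derivation:
Simulating under each policy and comparing final sets:
  LRU: final set = {B L M V} -> differs
  FIFO: final set = {B L V Z} -> differs
  LFU: final set = {B H L M} -> MATCHES target
Only LFU produces the target set.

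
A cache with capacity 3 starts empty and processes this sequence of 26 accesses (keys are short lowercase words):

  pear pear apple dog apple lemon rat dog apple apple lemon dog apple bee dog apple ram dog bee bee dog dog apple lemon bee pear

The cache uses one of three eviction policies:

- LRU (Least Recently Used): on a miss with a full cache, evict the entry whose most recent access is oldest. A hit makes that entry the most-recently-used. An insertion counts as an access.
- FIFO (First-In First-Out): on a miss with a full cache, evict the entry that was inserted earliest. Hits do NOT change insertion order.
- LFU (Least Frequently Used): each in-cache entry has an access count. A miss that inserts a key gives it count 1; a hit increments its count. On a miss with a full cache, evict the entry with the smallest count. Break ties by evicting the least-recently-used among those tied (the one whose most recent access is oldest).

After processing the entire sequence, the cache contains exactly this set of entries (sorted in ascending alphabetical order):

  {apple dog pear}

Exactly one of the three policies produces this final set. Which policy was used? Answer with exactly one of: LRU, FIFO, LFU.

Simulating under each policy and comparing final sets:
  LRU: final set = {bee lemon pear} -> differs
  FIFO: final set = {bee lemon pear} -> differs
  LFU: final set = {apple dog pear} -> MATCHES target
Only LFU produces the target set.

Answer: LFU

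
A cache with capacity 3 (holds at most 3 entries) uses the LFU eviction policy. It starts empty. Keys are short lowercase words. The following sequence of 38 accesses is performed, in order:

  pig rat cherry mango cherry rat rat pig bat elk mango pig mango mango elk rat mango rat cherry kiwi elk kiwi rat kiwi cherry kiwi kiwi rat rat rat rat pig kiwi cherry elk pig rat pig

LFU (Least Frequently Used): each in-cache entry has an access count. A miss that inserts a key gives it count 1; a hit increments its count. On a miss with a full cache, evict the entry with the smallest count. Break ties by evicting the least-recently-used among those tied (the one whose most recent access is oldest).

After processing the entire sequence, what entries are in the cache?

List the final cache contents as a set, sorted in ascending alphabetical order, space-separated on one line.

Answer: mango pig rat

Derivation:
LFU simulation (capacity=3):
  1. access pig: MISS. Cache: [pig(c=1)]
  2. access rat: MISS. Cache: [pig(c=1) rat(c=1)]
  3. access cherry: MISS. Cache: [pig(c=1) rat(c=1) cherry(c=1)]
  4. access mango: MISS, evict pig(c=1). Cache: [rat(c=1) cherry(c=1) mango(c=1)]
  5. access cherry: HIT, count now 2. Cache: [rat(c=1) mango(c=1) cherry(c=2)]
  6. access rat: HIT, count now 2. Cache: [mango(c=1) cherry(c=2) rat(c=2)]
  7. access rat: HIT, count now 3. Cache: [mango(c=1) cherry(c=2) rat(c=3)]
  8. access pig: MISS, evict mango(c=1). Cache: [pig(c=1) cherry(c=2) rat(c=3)]
  9. access bat: MISS, evict pig(c=1). Cache: [bat(c=1) cherry(c=2) rat(c=3)]
  10. access elk: MISS, evict bat(c=1). Cache: [elk(c=1) cherry(c=2) rat(c=3)]
  11. access mango: MISS, evict elk(c=1). Cache: [mango(c=1) cherry(c=2) rat(c=3)]
  12. access pig: MISS, evict mango(c=1). Cache: [pig(c=1) cherry(c=2) rat(c=3)]
  13. access mango: MISS, evict pig(c=1). Cache: [mango(c=1) cherry(c=2) rat(c=3)]
  14. access mango: HIT, count now 2. Cache: [cherry(c=2) mango(c=2) rat(c=3)]
  15. access elk: MISS, evict cherry(c=2). Cache: [elk(c=1) mango(c=2) rat(c=3)]
  16. access rat: HIT, count now 4. Cache: [elk(c=1) mango(c=2) rat(c=4)]
  17. access mango: HIT, count now 3. Cache: [elk(c=1) mango(c=3) rat(c=4)]
  18. access rat: HIT, count now 5. Cache: [elk(c=1) mango(c=3) rat(c=5)]
  19. access cherry: MISS, evict elk(c=1). Cache: [cherry(c=1) mango(c=3) rat(c=5)]
  20. access kiwi: MISS, evict cherry(c=1). Cache: [kiwi(c=1) mango(c=3) rat(c=5)]
  21. access elk: MISS, evict kiwi(c=1). Cache: [elk(c=1) mango(c=3) rat(c=5)]
  22. access kiwi: MISS, evict elk(c=1). Cache: [kiwi(c=1) mango(c=3) rat(c=5)]
  23. access rat: HIT, count now 6. Cache: [kiwi(c=1) mango(c=3) rat(c=6)]
  24. access kiwi: HIT, count now 2. Cache: [kiwi(c=2) mango(c=3) rat(c=6)]
  25. access cherry: MISS, evict kiwi(c=2). Cache: [cherry(c=1) mango(c=3) rat(c=6)]
  26. access kiwi: MISS, evict cherry(c=1). Cache: [kiwi(c=1) mango(c=3) rat(c=6)]
  27. access kiwi: HIT, count now 2. Cache: [kiwi(c=2) mango(c=3) rat(c=6)]
  28. access rat: HIT, count now 7. Cache: [kiwi(c=2) mango(c=3) rat(c=7)]
  29. access rat: HIT, count now 8. Cache: [kiwi(c=2) mango(c=3) rat(c=8)]
  30. access rat: HIT, count now 9. Cache: [kiwi(c=2) mango(c=3) rat(c=9)]
  31. access rat: HIT, count now 10. Cache: [kiwi(c=2) mango(c=3) rat(c=10)]
  32. access pig: MISS, evict kiwi(c=2). Cache: [pig(c=1) mango(c=3) rat(c=10)]
  33. access kiwi: MISS, evict pig(c=1). Cache: [kiwi(c=1) mango(c=3) rat(c=10)]
  34. access cherry: MISS, evict kiwi(c=1). Cache: [cherry(c=1) mango(c=3) rat(c=10)]
  35. access elk: MISS, evict cherry(c=1). Cache: [elk(c=1) mango(c=3) rat(c=10)]
  36. access pig: MISS, evict elk(c=1). Cache: [pig(c=1) mango(c=3) rat(c=10)]
  37. access rat: HIT, count now 11. Cache: [pig(c=1) mango(c=3) rat(c=11)]
  38. access pig: HIT, count now 2. Cache: [pig(c=2) mango(c=3) rat(c=11)]
Total: 16 hits, 22 misses, 19 evictions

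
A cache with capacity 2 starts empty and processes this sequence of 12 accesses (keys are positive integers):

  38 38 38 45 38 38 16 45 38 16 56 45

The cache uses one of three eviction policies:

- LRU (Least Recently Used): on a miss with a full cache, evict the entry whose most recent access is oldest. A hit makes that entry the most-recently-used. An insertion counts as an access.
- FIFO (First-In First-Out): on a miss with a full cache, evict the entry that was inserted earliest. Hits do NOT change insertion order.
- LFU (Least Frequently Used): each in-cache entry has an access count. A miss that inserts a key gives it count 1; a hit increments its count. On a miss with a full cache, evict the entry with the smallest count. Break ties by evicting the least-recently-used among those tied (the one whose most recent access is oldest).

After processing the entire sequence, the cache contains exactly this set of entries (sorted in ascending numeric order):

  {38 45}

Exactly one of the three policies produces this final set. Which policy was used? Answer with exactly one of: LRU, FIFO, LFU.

Simulating under each policy and comparing final sets:
  LRU: final set = {45 56} -> differs
  FIFO: final set = {45 56} -> differs
  LFU: final set = {38 45} -> MATCHES target
Only LFU produces the target set.

Answer: LFU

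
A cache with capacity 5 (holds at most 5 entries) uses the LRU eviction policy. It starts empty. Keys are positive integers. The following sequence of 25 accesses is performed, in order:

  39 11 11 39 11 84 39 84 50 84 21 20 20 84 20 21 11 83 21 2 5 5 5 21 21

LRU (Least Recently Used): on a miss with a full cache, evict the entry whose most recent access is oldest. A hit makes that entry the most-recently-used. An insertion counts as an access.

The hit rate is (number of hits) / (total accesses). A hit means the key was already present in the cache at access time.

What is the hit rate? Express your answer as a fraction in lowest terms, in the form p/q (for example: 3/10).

LRU simulation (capacity=5):
  1. access 39: MISS. Cache (LRU->MRU): [39]
  2. access 11: MISS. Cache (LRU->MRU): [39 11]
  3. access 11: HIT. Cache (LRU->MRU): [39 11]
  4. access 39: HIT. Cache (LRU->MRU): [11 39]
  5. access 11: HIT. Cache (LRU->MRU): [39 11]
  6. access 84: MISS. Cache (LRU->MRU): [39 11 84]
  7. access 39: HIT. Cache (LRU->MRU): [11 84 39]
  8. access 84: HIT. Cache (LRU->MRU): [11 39 84]
  9. access 50: MISS. Cache (LRU->MRU): [11 39 84 50]
  10. access 84: HIT. Cache (LRU->MRU): [11 39 50 84]
  11. access 21: MISS. Cache (LRU->MRU): [11 39 50 84 21]
  12. access 20: MISS, evict 11. Cache (LRU->MRU): [39 50 84 21 20]
  13. access 20: HIT. Cache (LRU->MRU): [39 50 84 21 20]
  14. access 84: HIT. Cache (LRU->MRU): [39 50 21 20 84]
  15. access 20: HIT. Cache (LRU->MRU): [39 50 21 84 20]
  16. access 21: HIT. Cache (LRU->MRU): [39 50 84 20 21]
  17. access 11: MISS, evict 39. Cache (LRU->MRU): [50 84 20 21 11]
  18. access 83: MISS, evict 50. Cache (LRU->MRU): [84 20 21 11 83]
  19. access 21: HIT. Cache (LRU->MRU): [84 20 11 83 21]
  20. access 2: MISS, evict 84. Cache (LRU->MRU): [20 11 83 21 2]
  21. access 5: MISS, evict 20. Cache (LRU->MRU): [11 83 21 2 5]
  22. access 5: HIT. Cache (LRU->MRU): [11 83 21 2 5]
  23. access 5: HIT. Cache (LRU->MRU): [11 83 21 2 5]
  24. access 21: HIT. Cache (LRU->MRU): [11 83 2 5 21]
  25. access 21: HIT. Cache (LRU->MRU): [11 83 2 5 21]
Total: 15 hits, 10 misses, 5 evictions

Hit rate = 15/25 = 3/5

Answer: 3/5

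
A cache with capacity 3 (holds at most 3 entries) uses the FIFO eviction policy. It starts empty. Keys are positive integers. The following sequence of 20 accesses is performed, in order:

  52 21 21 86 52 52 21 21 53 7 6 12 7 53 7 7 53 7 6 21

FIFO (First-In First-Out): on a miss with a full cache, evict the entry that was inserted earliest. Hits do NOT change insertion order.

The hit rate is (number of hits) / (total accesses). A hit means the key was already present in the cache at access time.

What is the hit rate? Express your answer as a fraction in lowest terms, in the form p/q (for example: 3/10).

FIFO simulation (capacity=3):
  1. access 52: MISS. Cache (old->new): [52]
  2. access 21: MISS. Cache (old->new): [52 21]
  3. access 21: HIT. Cache (old->new): [52 21]
  4. access 86: MISS. Cache (old->new): [52 21 86]
  5. access 52: HIT. Cache (old->new): [52 21 86]
  6. access 52: HIT. Cache (old->new): [52 21 86]
  7. access 21: HIT. Cache (old->new): [52 21 86]
  8. access 21: HIT. Cache (old->new): [52 21 86]
  9. access 53: MISS, evict 52. Cache (old->new): [21 86 53]
  10. access 7: MISS, evict 21. Cache (old->new): [86 53 7]
  11. access 6: MISS, evict 86. Cache (old->new): [53 7 6]
  12. access 12: MISS, evict 53. Cache (old->new): [7 6 12]
  13. access 7: HIT. Cache (old->new): [7 6 12]
  14. access 53: MISS, evict 7. Cache (old->new): [6 12 53]
  15. access 7: MISS, evict 6. Cache (old->new): [12 53 7]
  16. access 7: HIT. Cache (old->new): [12 53 7]
  17. access 53: HIT. Cache (old->new): [12 53 7]
  18. access 7: HIT. Cache (old->new): [12 53 7]
  19. access 6: MISS, evict 12. Cache (old->new): [53 7 6]
  20. access 21: MISS, evict 53. Cache (old->new): [7 6 21]
Total: 9 hits, 11 misses, 8 evictions

Hit rate = 9/20

Answer: 9/20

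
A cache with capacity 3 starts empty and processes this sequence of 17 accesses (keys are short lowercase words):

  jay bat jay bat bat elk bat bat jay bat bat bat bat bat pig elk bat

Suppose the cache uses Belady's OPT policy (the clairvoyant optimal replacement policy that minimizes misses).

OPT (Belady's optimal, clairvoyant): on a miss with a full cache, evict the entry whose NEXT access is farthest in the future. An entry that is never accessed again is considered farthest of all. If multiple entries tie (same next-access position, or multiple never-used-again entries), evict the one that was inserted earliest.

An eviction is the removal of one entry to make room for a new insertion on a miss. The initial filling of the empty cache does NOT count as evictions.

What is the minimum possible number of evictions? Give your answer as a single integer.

Answer: 1

Derivation:
OPT (Belady) simulation (capacity=3):
  1. access jay: MISS. Cache: [jay]
  2. access bat: MISS. Cache: [jay bat]
  3. access jay: HIT. Next use of jay: step 9. Cache: [jay bat]
  4. access bat: HIT. Next use of bat: step 5. Cache: [jay bat]
  5. access bat: HIT. Next use of bat: step 7. Cache: [jay bat]
  6. access elk: MISS. Cache: [jay bat elk]
  7. access bat: HIT. Next use of bat: step 8. Cache: [jay bat elk]
  8. access bat: HIT. Next use of bat: step 10. Cache: [jay bat elk]
  9. access jay: HIT. Next use of jay: never. Cache: [jay bat elk]
  10. access bat: HIT. Next use of bat: step 11. Cache: [jay bat elk]
  11. access bat: HIT. Next use of bat: step 12. Cache: [jay bat elk]
  12. access bat: HIT. Next use of bat: step 13. Cache: [jay bat elk]
  13. access bat: HIT. Next use of bat: step 14. Cache: [jay bat elk]
  14. access bat: HIT. Next use of bat: step 17. Cache: [jay bat elk]
  15. access pig: MISS, evict jay (next use: never). Cache: [bat elk pig]
  16. access elk: HIT. Next use of elk: never. Cache: [bat elk pig]
  17. access bat: HIT. Next use of bat: never. Cache: [bat elk pig]
Total: 13 hits, 4 misses, 1 evictions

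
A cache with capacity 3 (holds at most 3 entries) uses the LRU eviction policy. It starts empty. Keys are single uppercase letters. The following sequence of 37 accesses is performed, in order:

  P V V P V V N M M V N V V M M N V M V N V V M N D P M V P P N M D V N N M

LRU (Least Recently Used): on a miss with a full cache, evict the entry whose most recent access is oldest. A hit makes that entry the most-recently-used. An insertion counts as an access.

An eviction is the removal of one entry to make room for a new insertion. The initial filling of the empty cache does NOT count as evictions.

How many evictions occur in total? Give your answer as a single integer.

LRU simulation (capacity=3):
  1. access P: MISS. Cache (LRU->MRU): [P]
  2. access V: MISS. Cache (LRU->MRU): [P V]
  3. access V: HIT. Cache (LRU->MRU): [P V]
  4. access P: HIT. Cache (LRU->MRU): [V P]
  5. access V: HIT. Cache (LRU->MRU): [P V]
  6. access V: HIT. Cache (LRU->MRU): [P V]
  7. access N: MISS. Cache (LRU->MRU): [P V N]
  8. access M: MISS, evict P. Cache (LRU->MRU): [V N M]
  9. access M: HIT. Cache (LRU->MRU): [V N M]
  10. access V: HIT. Cache (LRU->MRU): [N M V]
  11. access N: HIT. Cache (LRU->MRU): [M V N]
  12. access V: HIT. Cache (LRU->MRU): [M N V]
  13. access V: HIT. Cache (LRU->MRU): [M N V]
  14. access M: HIT. Cache (LRU->MRU): [N V M]
  15. access M: HIT. Cache (LRU->MRU): [N V M]
  16. access N: HIT. Cache (LRU->MRU): [V M N]
  17. access V: HIT. Cache (LRU->MRU): [M N V]
  18. access M: HIT. Cache (LRU->MRU): [N V M]
  19. access V: HIT. Cache (LRU->MRU): [N M V]
  20. access N: HIT. Cache (LRU->MRU): [M V N]
  21. access V: HIT. Cache (LRU->MRU): [M N V]
  22. access V: HIT. Cache (LRU->MRU): [M N V]
  23. access M: HIT. Cache (LRU->MRU): [N V M]
  24. access N: HIT. Cache (LRU->MRU): [V M N]
  25. access D: MISS, evict V. Cache (LRU->MRU): [M N D]
  26. access P: MISS, evict M. Cache (LRU->MRU): [N D P]
  27. access M: MISS, evict N. Cache (LRU->MRU): [D P M]
  28. access V: MISS, evict D. Cache (LRU->MRU): [P M V]
  29. access P: HIT. Cache (LRU->MRU): [M V P]
  30. access P: HIT. Cache (LRU->MRU): [M V P]
  31. access N: MISS, evict M. Cache (LRU->MRU): [V P N]
  32. access M: MISS, evict V. Cache (LRU->MRU): [P N M]
  33. access D: MISS, evict P. Cache (LRU->MRU): [N M D]
  34. access V: MISS, evict N. Cache (LRU->MRU): [M D V]
  35. access N: MISS, evict M. Cache (LRU->MRU): [D V N]
  36. access N: HIT. Cache (LRU->MRU): [D V N]
  37. access M: MISS, evict D. Cache (LRU->MRU): [V N M]
Total: 23 hits, 14 misses, 11 evictions

Answer: 11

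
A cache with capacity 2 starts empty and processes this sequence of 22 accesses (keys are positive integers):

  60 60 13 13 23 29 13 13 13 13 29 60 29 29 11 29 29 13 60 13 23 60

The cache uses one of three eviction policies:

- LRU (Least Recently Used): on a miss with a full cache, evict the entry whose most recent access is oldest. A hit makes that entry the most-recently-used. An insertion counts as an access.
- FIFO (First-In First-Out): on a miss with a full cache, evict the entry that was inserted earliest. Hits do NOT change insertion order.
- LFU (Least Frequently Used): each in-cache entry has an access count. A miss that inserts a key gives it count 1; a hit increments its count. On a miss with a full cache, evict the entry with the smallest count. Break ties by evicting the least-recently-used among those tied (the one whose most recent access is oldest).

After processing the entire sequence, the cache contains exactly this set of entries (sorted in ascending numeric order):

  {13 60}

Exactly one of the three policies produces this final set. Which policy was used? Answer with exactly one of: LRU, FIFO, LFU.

Answer: LFU

Derivation:
Simulating under each policy and comparing final sets:
  LRU: final set = {23 60} -> differs
  FIFO: final set = {23 60} -> differs
  LFU: final set = {13 60} -> MATCHES target
Only LFU produces the target set.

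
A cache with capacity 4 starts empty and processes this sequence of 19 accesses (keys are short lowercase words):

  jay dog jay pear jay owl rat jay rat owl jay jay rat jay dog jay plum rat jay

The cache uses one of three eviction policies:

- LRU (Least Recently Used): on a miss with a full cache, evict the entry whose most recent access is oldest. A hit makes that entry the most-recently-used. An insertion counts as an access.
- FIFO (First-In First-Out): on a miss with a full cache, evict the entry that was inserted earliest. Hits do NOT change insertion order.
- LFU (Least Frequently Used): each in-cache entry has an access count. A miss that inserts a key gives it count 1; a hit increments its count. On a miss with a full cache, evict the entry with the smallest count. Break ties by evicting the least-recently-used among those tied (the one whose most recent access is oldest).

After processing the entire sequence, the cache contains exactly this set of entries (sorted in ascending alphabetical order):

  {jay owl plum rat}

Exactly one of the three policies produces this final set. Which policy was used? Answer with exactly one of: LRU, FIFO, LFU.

Simulating under each policy and comparing final sets:
  LRU: final set = {dog jay plum rat} -> differs
  FIFO: final set = {dog jay plum rat} -> differs
  LFU: final set = {jay owl plum rat} -> MATCHES target
Only LFU produces the target set.

Answer: LFU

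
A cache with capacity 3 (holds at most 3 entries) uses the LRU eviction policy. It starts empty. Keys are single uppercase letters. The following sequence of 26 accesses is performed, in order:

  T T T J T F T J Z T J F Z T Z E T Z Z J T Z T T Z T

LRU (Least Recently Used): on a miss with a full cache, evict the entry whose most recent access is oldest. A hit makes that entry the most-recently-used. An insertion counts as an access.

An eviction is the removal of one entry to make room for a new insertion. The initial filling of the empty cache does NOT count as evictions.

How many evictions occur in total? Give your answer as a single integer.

Answer: 6

Derivation:
LRU simulation (capacity=3):
  1. access T: MISS. Cache (LRU->MRU): [T]
  2. access T: HIT. Cache (LRU->MRU): [T]
  3. access T: HIT. Cache (LRU->MRU): [T]
  4. access J: MISS. Cache (LRU->MRU): [T J]
  5. access T: HIT. Cache (LRU->MRU): [J T]
  6. access F: MISS. Cache (LRU->MRU): [J T F]
  7. access T: HIT. Cache (LRU->MRU): [J F T]
  8. access J: HIT. Cache (LRU->MRU): [F T J]
  9. access Z: MISS, evict F. Cache (LRU->MRU): [T J Z]
  10. access T: HIT. Cache (LRU->MRU): [J Z T]
  11. access J: HIT. Cache (LRU->MRU): [Z T J]
  12. access F: MISS, evict Z. Cache (LRU->MRU): [T J F]
  13. access Z: MISS, evict T. Cache (LRU->MRU): [J F Z]
  14. access T: MISS, evict J. Cache (LRU->MRU): [F Z T]
  15. access Z: HIT. Cache (LRU->MRU): [F T Z]
  16. access E: MISS, evict F. Cache (LRU->MRU): [T Z E]
  17. access T: HIT. Cache (LRU->MRU): [Z E T]
  18. access Z: HIT. Cache (LRU->MRU): [E T Z]
  19. access Z: HIT. Cache (LRU->MRU): [E T Z]
  20. access J: MISS, evict E. Cache (LRU->MRU): [T Z J]
  21. access T: HIT. Cache (LRU->MRU): [Z J T]
  22. access Z: HIT. Cache (LRU->MRU): [J T Z]
  23. access T: HIT. Cache (LRU->MRU): [J Z T]
  24. access T: HIT. Cache (LRU->MRU): [J Z T]
  25. access Z: HIT. Cache (LRU->MRU): [J T Z]
  26. access T: HIT. Cache (LRU->MRU): [J Z T]
Total: 17 hits, 9 misses, 6 evictions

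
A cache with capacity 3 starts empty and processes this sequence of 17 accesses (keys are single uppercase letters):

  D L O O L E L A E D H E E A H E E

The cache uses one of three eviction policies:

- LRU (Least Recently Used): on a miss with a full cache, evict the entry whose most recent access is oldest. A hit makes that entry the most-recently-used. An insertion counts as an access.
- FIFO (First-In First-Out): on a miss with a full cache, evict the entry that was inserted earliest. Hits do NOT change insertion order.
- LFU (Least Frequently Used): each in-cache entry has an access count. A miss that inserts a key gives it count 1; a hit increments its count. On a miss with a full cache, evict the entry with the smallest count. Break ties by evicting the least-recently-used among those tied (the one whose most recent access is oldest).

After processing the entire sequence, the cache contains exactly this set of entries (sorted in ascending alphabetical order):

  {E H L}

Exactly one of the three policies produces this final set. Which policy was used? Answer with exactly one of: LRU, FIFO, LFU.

Simulating under each policy and comparing final sets:
  LRU: final set = {A E H} -> differs
  FIFO: final set = {A E H} -> differs
  LFU: final set = {E H L} -> MATCHES target
Only LFU produces the target set.

Answer: LFU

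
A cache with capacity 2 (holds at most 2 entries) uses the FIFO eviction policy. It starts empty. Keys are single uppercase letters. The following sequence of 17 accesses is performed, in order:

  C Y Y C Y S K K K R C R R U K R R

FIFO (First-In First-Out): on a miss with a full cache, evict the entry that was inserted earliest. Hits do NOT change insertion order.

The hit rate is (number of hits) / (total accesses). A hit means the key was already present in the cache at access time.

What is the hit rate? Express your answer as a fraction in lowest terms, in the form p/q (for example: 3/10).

FIFO simulation (capacity=2):
  1. access C: MISS. Cache (old->new): [C]
  2. access Y: MISS. Cache (old->new): [C Y]
  3. access Y: HIT. Cache (old->new): [C Y]
  4. access C: HIT. Cache (old->new): [C Y]
  5. access Y: HIT. Cache (old->new): [C Y]
  6. access S: MISS, evict C. Cache (old->new): [Y S]
  7. access K: MISS, evict Y. Cache (old->new): [S K]
  8. access K: HIT. Cache (old->new): [S K]
  9. access K: HIT. Cache (old->new): [S K]
  10. access R: MISS, evict S. Cache (old->new): [K R]
  11. access C: MISS, evict K. Cache (old->new): [R C]
  12. access R: HIT. Cache (old->new): [R C]
  13. access R: HIT. Cache (old->new): [R C]
  14. access U: MISS, evict R. Cache (old->new): [C U]
  15. access K: MISS, evict C. Cache (old->new): [U K]
  16. access R: MISS, evict U. Cache (old->new): [K R]
  17. access R: HIT. Cache (old->new): [K R]
Total: 8 hits, 9 misses, 7 evictions

Hit rate = 8/17

Answer: 8/17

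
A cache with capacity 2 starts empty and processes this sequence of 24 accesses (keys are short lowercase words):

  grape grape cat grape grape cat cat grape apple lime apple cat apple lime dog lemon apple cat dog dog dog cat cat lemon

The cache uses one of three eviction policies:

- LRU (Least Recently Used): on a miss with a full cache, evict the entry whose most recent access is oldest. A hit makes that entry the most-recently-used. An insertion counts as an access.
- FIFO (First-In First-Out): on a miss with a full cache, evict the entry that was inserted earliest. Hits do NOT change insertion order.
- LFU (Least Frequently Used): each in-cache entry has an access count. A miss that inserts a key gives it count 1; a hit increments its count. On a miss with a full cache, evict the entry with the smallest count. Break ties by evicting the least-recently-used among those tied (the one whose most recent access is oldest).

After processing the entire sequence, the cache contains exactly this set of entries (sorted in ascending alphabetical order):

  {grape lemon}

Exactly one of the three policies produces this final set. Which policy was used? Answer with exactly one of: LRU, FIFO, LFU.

Answer: LFU

Derivation:
Simulating under each policy and comparing final sets:
  LRU: final set = {cat lemon} -> differs
  FIFO: final set = {dog lemon} -> differs
  LFU: final set = {grape lemon} -> MATCHES target
Only LFU produces the target set.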